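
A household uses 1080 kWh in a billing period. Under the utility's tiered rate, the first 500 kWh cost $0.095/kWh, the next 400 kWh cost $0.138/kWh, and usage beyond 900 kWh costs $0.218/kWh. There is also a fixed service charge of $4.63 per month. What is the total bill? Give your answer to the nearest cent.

First 500 kWh × $0.095 = $47.50
Next 400 kWh × $0.138 = $55.20
Remaining 180 kWh × $0.218 = $39.24
Energy charge = $141.94; + service $4.63 = $146.57

$146.57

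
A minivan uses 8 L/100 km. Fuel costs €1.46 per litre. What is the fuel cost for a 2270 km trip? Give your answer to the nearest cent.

Fuel = 8 L/100 km × 2270 km / 100 = 181.6 L
Cost = 181.6 L × €1.46/L = €265.14

€265.14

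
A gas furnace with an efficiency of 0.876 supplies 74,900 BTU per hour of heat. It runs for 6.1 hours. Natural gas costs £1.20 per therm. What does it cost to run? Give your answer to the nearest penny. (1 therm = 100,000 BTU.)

£6.26

Heat delivered = 74,900 BTU/h × 6.1 h = 456,890 BTU
Gas input = 456,890 / 0.876 = 521,564 BTU
= 521,564 / 100,000 = 5.216 therm
Cost = 5.216 × £1.20/therm = £6.26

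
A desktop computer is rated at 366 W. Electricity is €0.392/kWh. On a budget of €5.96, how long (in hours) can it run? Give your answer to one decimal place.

41.5 h

Energy budget = €5.96 / €0.392 per kWh = 15.2 kWh = 15,204 Wh
Runtime = 15,204 Wh / 366 W = 41.54 h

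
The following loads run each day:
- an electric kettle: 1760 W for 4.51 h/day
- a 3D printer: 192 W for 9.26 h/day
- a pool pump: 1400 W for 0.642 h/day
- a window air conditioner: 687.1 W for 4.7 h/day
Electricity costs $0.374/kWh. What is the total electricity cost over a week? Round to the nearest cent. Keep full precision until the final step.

$36.24

electric kettle: 1760 W × 4.51 h × 7 d = 55,563 Wh = 55.56 kWh
3D printer: 192 W × 9.26 h × 7 d = 12,445 Wh = 12.45 kWh
pool pump: 1400 W × 0.642 h × 7 d = 6,292 Wh = 6.292 kWh
window air conditioner: 687.1 W × 4.7 h × 7 d = 22,606 Wh = 22.61 kWh
Total energy = 55.56 + 12.45 + 6.292 + 22.61 = 96.91 kWh
Cost = 96.91 kWh × $0.374 = $36.24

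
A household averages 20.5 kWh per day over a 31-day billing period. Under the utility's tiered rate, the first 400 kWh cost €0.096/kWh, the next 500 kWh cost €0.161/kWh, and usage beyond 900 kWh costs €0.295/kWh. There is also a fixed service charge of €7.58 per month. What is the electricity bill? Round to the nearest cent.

€83.90

Usage = 20.5 kWh/day × 31 days = 635.5 kWh
First 400 kWh × €0.096 = €38.40
Next 235.5 kWh × €0.161 = €37.92
Remaining tier: 0 kWh (not reached)
Energy charge = €76.32; + service €7.58 = €83.90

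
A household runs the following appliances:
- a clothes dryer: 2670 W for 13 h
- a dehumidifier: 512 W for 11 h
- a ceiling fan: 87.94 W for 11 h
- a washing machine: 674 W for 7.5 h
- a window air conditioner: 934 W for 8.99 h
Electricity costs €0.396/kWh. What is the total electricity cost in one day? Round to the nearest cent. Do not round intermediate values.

€21.69

clothes dryer: 2670 W × 13 h = 34,710 Wh = 34.71 kWh
dehumidifier: 512 W × 11 h = 5,632 Wh = 5.632 kWh
ceiling fan: 87.94 W × 11 h = 967 Wh = 0.9673 kWh
washing machine: 674 W × 7.5 h = 5,055 Wh = 5.055 kWh
window air conditioner: 934 W × 8.99 h = 8,397 Wh = 8.397 kWh
Total energy = 34.71 + 5.632 + 0.9673 + 5.055 + 8.397 = 54.76 kWh
Cost = 54.76 kWh × €0.396 = €21.69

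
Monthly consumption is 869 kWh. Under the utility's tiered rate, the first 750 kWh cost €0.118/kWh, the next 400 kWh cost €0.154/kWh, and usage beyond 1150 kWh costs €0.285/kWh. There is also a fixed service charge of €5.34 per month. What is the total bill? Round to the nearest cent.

First 750 kWh × €0.118 = €88.50
Next 119 kWh × €0.154 = €18.33
Remaining tier: 0 kWh (not reached)
Energy charge = €106.83; + service €5.34 = €112.17

€112.17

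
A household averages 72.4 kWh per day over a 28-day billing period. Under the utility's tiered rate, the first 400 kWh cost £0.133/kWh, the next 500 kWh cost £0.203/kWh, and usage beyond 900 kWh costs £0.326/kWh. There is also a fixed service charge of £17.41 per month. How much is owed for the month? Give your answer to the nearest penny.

£539.58

Usage = 72.4 kWh/day × 28 days = 2027.2 kWh
First 400 kWh × £0.133 = £53.20
Next 500 kWh × £0.203 = £101.50
Remaining 1127.2 kWh × £0.326 = £367.47
Energy charge = £522.17; + service £17.41 = £539.58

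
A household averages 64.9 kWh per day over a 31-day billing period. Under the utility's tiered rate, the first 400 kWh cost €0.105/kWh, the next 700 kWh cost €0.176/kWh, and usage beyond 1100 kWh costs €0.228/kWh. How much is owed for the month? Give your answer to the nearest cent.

Usage = 64.9 kWh/day × 31 days = 2011.9 kWh
First 400 kWh × €0.105 = €42.00
Next 700 kWh × €0.176 = €123.20
Remaining 911.9 kWh × €0.228 = €207.91
Total = €373.11

€373.11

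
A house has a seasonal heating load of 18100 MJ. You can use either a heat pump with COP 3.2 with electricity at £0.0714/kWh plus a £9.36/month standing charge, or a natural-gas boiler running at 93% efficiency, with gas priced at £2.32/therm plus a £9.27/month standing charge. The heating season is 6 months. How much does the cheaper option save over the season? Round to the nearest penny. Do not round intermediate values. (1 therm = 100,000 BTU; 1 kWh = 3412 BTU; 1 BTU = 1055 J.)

Heat load = 18100 MJ = 18,100,000,000 J / 1055 = 17,156,398 BTU
Gas: input = 17,156,398 / 0.93 = 18,447,740 BTU = 184.5 therm → 184.5 × £2.32 = £427.99; + 6 × £9.27 standing = £483.61
Heat pump: 17,156,398 BTU / 3412 = 5,028 kWh heat; / 3.2 = 1,571 kWh in → × £0.0714 = £112.19; + 6 × £9.36 standing = £168.35
Difference = |£483.61 − £168.35| = £315.25

£315.25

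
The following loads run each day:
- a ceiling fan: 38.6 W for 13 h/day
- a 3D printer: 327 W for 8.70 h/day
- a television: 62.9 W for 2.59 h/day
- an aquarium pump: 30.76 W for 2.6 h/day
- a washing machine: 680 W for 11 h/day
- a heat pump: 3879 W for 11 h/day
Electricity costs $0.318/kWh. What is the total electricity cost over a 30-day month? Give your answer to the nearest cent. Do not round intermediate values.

ceiling fan: 38.6 W × 13 h × 30 d = 15,054 Wh = 15.05 kWh
3D printer: 327 W × 8.70 h × 30 d = 85,347 Wh = 85.35 kWh
television: 62.9 W × 2.59 h × 30 d = 4,887 Wh = 4.887 kWh
aquarium pump: 30.76 W × 2.6 h × 30 d = 2,399 Wh = 2.399 kWh
washing machine: 680 W × 11 h × 30 d = 224,400 Wh = 224.4 kWh
heat pump: 3879 W × 11 h × 30 d = 1,280,070 Wh = 1,280 kWh
Total energy = 15.05 + 85.35 + 4.887 + 2.399 + 224.4 + 1,280 = 1,612 kWh
Cost = 1,612 kWh × $0.318 = $512.67

$512.67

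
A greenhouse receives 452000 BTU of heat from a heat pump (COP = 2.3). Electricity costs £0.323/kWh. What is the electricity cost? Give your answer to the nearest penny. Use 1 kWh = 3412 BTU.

Heat delivered = 452,000 BTU / 3412 = 132.5 kWh
Electrical input = 132.5 kWh / 2.3 = 57.6 kWh
Cost = 57.6 × £0.323/kWh = £18.60

£18.60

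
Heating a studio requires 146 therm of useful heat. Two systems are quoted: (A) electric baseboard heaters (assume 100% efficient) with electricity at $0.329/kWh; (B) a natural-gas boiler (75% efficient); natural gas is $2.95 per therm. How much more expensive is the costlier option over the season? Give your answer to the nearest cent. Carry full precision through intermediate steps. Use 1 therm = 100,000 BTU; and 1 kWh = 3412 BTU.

$833.53

Heat load = 146 therm × 100,000 = 14,600,000 BTU
Gas: input = 14,600,000 / 0.75 = 19,466,667 BTU = 194.7 therm → 194.7 × $2.95 = $574.27
Electric: 14,600,000 BTU / 3412 = 4,279 kWh → × $0.329 = $1,407.80
Difference = |$574.27 − $1,407.80| = $833.53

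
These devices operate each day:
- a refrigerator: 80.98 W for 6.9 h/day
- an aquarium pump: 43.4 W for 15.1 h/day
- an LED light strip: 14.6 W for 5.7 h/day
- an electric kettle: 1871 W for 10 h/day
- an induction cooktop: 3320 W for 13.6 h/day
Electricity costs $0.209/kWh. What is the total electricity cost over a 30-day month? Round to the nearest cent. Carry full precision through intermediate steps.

refrigerator: 80.98 W × 6.9 h × 30 d = 16,763 Wh = 16.76 kWh
aquarium pump: 43.4 W × 15.1 h × 30 d = 19,660 Wh = 19.66 kWh
LED light strip: 14.6 W × 5.7 h × 30 d = 2,497 Wh = 2.497 kWh
electric kettle: 1871 W × 10 h × 30 d = 561,300 Wh = 561.3 kWh
induction cooktop: 3320 W × 13.6 h × 30 d = 1,354,560 Wh = 1,355 kWh
Total energy = 16.76 + 19.66 + 2.497 + 561.3 + 1,355 = 1,955 kWh
Cost = 1,955 kWh × $0.209 = $408.55

$408.55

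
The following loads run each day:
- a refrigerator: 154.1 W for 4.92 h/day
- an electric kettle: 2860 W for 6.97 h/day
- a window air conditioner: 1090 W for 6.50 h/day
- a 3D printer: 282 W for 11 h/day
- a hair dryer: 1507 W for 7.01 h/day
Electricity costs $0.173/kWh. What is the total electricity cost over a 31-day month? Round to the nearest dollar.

$222

refrigerator: 154.1 W × 4.92 h × 31 d = 23,503 Wh = 23.5 kWh
electric kettle: 2860 W × 6.97 h × 31 d = 617,960 Wh = 618 kWh
window air conditioner: 1090 W × 6.50 h × 31 d = 219,635 Wh = 219.6 kWh
3D printer: 282 W × 11 h × 31 d = 96,162 Wh = 96.16 kWh
hair dryer: 1507 W × 7.01 h × 31 d = 327,486 Wh = 327.5 kWh
Total energy = 23.5 + 618 + 219.6 + 96.16 + 327.5 = 1,285 kWh
Cost = 1,285 kWh × $0.173 = $222.26 ≈ $222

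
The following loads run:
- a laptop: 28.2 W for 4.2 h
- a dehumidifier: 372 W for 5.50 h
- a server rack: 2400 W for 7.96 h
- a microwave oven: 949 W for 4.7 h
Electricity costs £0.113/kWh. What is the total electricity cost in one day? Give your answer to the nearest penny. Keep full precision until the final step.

£2.91

laptop: 28.2 W × 4.2 h = 118 Wh = 0.1184 kWh
dehumidifier: 372 W × 5.50 h = 2,046 Wh = 2.046 kWh
server rack: 2400 W × 7.96 h = 19,104 Wh = 19.1 kWh
microwave oven: 949 W × 4.7 h = 4,460 Wh = 4.46 kWh
Total energy = 0.1184 + 2.046 + 19.1 + 4.46 = 25.73 kWh
Cost = 25.73 kWh × £0.113 = £2.91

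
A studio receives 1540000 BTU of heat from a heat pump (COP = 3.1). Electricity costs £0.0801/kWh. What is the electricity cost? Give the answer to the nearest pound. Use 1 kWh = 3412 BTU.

£12

Heat delivered = 1,540,000 BTU / 3412 = 451.3 kWh
Electrical input = 451.3 kWh / 3.1 = 145.6 kWh
Cost = 145.6 × £0.0801/kWh = £11.66 ≈ £12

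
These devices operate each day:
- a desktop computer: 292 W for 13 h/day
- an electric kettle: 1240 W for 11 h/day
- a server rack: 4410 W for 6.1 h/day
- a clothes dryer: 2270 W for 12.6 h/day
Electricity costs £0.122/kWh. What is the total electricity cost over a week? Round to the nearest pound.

desktop computer: 292 W × 13 h × 7 d = 26,572 Wh = 26.57 kWh
electric kettle: 1240 W × 11 h × 7 d = 95,480 Wh = 95.48 kWh
server rack: 4410 W × 6.1 h × 7 d = 188,307 Wh = 188.3 kWh
clothes dryer: 2270 W × 12.6 h × 7 d = 200,214 Wh = 200.2 kWh
Total energy = 26.57 + 95.48 + 188.3 + 200.2 = 510.6 kWh
Cost = 510.6 kWh × £0.122 = £62.29 ≈ £62

£62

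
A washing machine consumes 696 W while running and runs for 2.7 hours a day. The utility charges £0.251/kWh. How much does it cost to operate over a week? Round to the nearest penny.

Energy = 696 W × 2.7 h/day × 7 days = 13,154 Wh = 13.15 kWh
Cost = 13.15 kWh × £0.251/kWh = £3.30

£3.30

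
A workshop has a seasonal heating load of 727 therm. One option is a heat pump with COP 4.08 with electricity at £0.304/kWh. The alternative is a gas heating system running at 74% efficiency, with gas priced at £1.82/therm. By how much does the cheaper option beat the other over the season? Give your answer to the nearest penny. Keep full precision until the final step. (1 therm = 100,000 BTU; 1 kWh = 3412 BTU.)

Heat load = 727 therm × 100,000 = 72,700,000 BTU
Gas: input = 72,700,000 / 0.74 = 98,243,243 BTU = 982.4 therm → 982.4 × £1.82 = £1,788.03
Heat pump: 72,700,000 BTU / 3412 = 21,310 kWh heat; / 4.08 = 5,222 kWh in → × £0.304 = £1,587.59
Difference = |£1,788.03 − £1,587.59| = £200.44

£200.44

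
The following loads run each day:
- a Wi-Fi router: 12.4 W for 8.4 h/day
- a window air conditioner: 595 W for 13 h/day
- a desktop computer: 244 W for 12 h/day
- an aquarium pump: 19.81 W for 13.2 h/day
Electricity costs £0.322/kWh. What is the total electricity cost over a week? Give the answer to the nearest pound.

Wi-Fi router: 12.4 W × 8.4 h × 7 d = 729 Wh = 0.7291 kWh
window air conditioner: 595 W × 13 h × 7 d = 54,145 Wh = 54.15 kWh
desktop computer: 244 W × 12 h × 7 d = 20,496 Wh = 20.5 kWh
aquarium pump: 19.81 W × 13.2 h × 7 d = 1,830 Wh = 1.83 kWh
Total energy = 0.7291 + 54.15 + 20.5 + 1.83 = 77.2 kWh
Cost = 77.2 kWh × £0.322 = £24.86 ≈ £25

£25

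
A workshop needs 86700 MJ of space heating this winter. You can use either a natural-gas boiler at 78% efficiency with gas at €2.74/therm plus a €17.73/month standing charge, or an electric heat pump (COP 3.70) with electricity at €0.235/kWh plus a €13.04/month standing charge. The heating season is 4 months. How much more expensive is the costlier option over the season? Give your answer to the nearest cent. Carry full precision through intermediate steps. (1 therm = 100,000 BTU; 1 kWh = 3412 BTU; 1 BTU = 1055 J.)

Heat load = 86700 MJ = 86,700,000,000 J / 1055 = 82,180,095 BTU
Gas: input = 82,180,095 / 0.78 = 105,359,096 BTU = 1,054 therm → 1,054 × €2.74 = €2,886.84; + 4 × €17.73 standing = €2,957.76
Heat pump: 82,180,095 BTU / 3412 = 24,090 kWh heat; / 3.70 = 6,510 kWh in → × €0.235 = €1,529.76; + 4 × €13.04 standing = €1,581.92
Difference = |€2,957.76 − €1,581.92| = €1,375.84

€1375.84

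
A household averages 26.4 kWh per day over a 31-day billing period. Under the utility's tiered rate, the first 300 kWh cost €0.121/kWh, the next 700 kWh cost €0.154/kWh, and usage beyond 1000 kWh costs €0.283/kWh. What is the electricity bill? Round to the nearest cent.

€116.13

Usage = 26.4 kWh/day × 31 days = 818.4 kWh
First 300 kWh × €0.121 = €36.30
Next 518.4 kWh × €0.154 = €79.83
Remaining tier: 0 kWh (not reached)
Total = €116.13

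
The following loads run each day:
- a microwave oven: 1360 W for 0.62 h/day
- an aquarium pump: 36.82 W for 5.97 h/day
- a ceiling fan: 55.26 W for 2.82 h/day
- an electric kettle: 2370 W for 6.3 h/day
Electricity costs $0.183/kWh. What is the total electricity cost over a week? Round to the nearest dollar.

$21

microwave oven: 1360 W × 0.62 h × 7 d = 5,902 Wh = 5.902 kWh
aquarium pump: 36.82 W × 5.97 h × 7 d = 1,539 Wh = 1.539 kWh
ceiling fan: 55.26 W × 2.82 h × 7 d = 1,091 Wh = 1.091 kWh
electric kettle: 2370 W × 6.3 h × 7 d = 104,517 Wh = 104.5 kWh
Total energy = 5.902 + 1.539 + 1.091 + 104.5 = 113 kWh
Cost = 113 kWh × $0.183 = $20.69 ≈ $21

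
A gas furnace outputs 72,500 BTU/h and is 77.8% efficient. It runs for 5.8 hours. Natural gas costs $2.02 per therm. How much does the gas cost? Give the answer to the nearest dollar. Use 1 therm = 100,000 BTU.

Heat delivered = 72,500 BTU/h × 5.8 h = 420,500 BTU
Gas input = 420,500 / 0.778 = 540,488 BTU
= 540,488 / 100,000 = 5.405 therm
Cost = 5.405 × $2.02/therm = $10.92 ≈ $11

$11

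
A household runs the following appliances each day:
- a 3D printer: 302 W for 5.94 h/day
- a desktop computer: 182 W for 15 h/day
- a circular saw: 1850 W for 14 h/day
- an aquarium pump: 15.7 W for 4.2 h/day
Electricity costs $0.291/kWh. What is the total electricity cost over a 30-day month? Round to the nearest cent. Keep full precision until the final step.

$266.18

3D printer: 302 W × 5.94 h × 30 d = 53,816 Wh = 53.82 kWh
desktop computer: 182 W × 15 h × 30 d = 81,900 Wh = 81.9 kWh
circular saw: 1850 W × 14 h × 30 d = 777,000 Wh = 777 kWh
aquarium pump: 15.7 W × 4.2 h × 30 d = 1,978 Wh = 1.978 kWh
Total energy = 53.82 + 81.9 + 777 + 1.978 = 914.7 kWh
Cost = 914.7 kWh × $0.291 = $266.18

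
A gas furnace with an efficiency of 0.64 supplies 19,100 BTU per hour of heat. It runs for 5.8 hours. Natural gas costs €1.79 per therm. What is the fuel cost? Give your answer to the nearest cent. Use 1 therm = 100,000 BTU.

Heat delivered = 19,100 BTU/h × 5.8 h = 110,780 BTU
Gas input = 110,780 / 0.64 = 173,094 BTU
= 173,094 / 100,000 = 1.731 therm
Cost = 1.731 × €1.79/therm = €3.10

€3.10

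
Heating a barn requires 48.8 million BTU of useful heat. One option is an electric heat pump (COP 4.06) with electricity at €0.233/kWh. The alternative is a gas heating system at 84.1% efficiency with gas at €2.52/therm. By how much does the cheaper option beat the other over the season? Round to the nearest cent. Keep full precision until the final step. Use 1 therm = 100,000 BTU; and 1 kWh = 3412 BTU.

Heat load = 48.8 × 10⁶ BTU = 48,800,000 BTU
Gas: input = 48,800,000 / 0.841 = 58,026,159 BTU = 580.3 therm → 580.3 × €2.52 = €1,462.26
Heat pump: 48,800,000 BTU / 3412 = 14,300 kWh heat; / 4.06 = 3,523 kWh in → × €0.233 = €820.81
Difference = |€1,462.26 − €820.81| = €641.45

€641.45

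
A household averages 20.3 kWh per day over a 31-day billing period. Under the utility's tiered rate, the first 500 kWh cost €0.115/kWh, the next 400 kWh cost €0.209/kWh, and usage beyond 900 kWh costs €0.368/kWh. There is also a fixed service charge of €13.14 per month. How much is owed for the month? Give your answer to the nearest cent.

€97.66

Usage = 20.3 kWh/day × 31 days = 629.3 kWh
First 500 kWh × €0.115 = €57.50
Next 129.3 kWh × €0.209 = €27.02
Remaining tier: 0 kWh (not reached)
Energy charge = €84.52; + service €13.14 = €97.66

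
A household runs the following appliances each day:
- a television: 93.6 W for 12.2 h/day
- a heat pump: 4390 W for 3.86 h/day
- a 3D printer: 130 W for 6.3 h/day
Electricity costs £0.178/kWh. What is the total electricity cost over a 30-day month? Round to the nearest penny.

television: 93.6 W × 12.2 h × 30 d = 34,258 Wh = 34.26 kWh
heat pump: 4390 W × 3.86 h × 30 d = 508,362 Wh = 508.4 kWh
3D printer: 130 W × 6.3 h × 30 d = 24,570 Wh = 24.57 kWh
Total energy = 34.26 + 508.4 + 24.57 = 567.2 kWh
Cost = 567.2 kWh × £0.178 = £100.96

£100.96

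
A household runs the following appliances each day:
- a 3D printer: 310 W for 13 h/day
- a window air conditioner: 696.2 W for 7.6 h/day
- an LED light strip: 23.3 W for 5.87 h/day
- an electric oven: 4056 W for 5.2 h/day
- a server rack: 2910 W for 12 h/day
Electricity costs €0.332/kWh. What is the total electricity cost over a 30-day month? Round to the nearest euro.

€652

3D printer: 310 W × 13 h × 30 d = 120,900 Wh = 120.9 kWh
window air conditioner: 696.2 W × 7.6 h × 30 d = 158,734 Wh = 158.7 kWh
LED light strip: 23.3 W × 5.87 h × 30 d = 4,103 Wh = 4.103 kWh
electric oven: 4056 W × 5.2 h × 30 d = 632,736 Wh = 632.7 kWh
server rack: 2910 W × 12 h × 30 d = 1,047,600 Wh = 1,048 kWh
Total energy = 120.9 + 158.7 + 4.103 + 632.7 + 1,048 = 1,964 kWh
Cost = 1,964 kWh × €0.332 = €652.07 ≈ €652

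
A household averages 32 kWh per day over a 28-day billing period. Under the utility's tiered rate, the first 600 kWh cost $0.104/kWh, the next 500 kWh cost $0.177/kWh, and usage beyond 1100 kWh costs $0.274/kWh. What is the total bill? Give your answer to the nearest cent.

$114.79

Usage = 32 kWh/day × 28 days = 896 kWh
First 600 kWh × $0.104 = $62.40
Next 296 kWh × $0.177 = $52.39
Remaining tier: 0 kWh (not reached)
Total = $114.79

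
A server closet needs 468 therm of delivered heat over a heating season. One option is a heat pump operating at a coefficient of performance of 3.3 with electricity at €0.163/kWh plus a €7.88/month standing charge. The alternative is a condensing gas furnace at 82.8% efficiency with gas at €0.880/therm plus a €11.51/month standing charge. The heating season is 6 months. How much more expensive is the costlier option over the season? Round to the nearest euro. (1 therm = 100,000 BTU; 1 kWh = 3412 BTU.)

Heat load = 468 therm × 100,000 = 46,800,000 BTU
Gas: input = 46,800,000 / 0.828 = 56,521,739 BTU = 565.2 therm → 565.2 × €0.880 = €497.39; + 6 × €11.51 standing = €566.45
Heat pump: 46,800,000 BTU / 3412 = 13,720 kWh heat; / 3.3 = 4,156 kWh in → × €0.163 = €677.50; + 6 × €7.88 standing = €724.78
Difference = |€566.45 − €724.78| = €158.33 ≈ €158

€158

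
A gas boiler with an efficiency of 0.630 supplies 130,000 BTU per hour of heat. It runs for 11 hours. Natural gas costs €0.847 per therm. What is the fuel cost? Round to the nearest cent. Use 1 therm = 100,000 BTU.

€19.23

Heat delivered = 130,000 BTU/h × 11 h = 1,430,000 BTU
Gas input = 1,430,000 / 0.630 = 2,269,841 BTU
= 2,269,841 / 100,000 = 22.7 therm
Cost = 22.7 × €0.847/therm = €19.23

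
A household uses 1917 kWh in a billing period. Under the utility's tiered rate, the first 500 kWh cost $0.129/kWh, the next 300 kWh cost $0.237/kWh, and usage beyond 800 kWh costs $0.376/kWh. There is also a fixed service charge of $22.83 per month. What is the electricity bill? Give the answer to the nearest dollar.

First 500 kWh × $0.129 = $64.50
Next 300 kWh × $0.237 = $71.10
Remaining 1117 kWh × $0.376 = $419.99
Energy charge = $555.59; + service $22.83 = $578.42 ≈ $578

$578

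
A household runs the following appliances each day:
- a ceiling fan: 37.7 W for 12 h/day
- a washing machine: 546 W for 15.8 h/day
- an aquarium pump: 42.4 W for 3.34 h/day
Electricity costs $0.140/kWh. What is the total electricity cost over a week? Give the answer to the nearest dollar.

$9

ceiling fan: 37.7 W × 12 h × 7 d = 3,167 Wh = 3.167 kWh
washing machine: 546 W × 15.8 h × 7 d = 60,388 Wh = 60.39 kWh
aquarium pump: 42.4 W × 3.34 h × 7 d = 991 Wh = 0.9913 kWh
Total energy = 3.167 + 60.39 + 0.9913 = 64.55 kWh
Cost = 64.55 kWh × $0.140 = $9.04 ≈ $9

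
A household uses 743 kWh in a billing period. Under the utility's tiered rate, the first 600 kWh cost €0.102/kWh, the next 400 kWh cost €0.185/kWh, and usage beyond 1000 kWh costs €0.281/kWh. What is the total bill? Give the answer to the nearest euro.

€88

First 600 kWh × €0.102 = €61.20
Next 143 kWh × €0.185 = €26.45
Remaining tier: 0 kWh (not reached)
Total = €87.66 ≈ €88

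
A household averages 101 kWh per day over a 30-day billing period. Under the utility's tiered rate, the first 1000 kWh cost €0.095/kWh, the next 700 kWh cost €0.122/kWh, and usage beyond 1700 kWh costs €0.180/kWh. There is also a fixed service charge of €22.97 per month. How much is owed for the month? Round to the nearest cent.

Usage = 101 kWh/day × 30 days = 3030 kWh
First 1000 kWh × €0.095 = €95.00
Next 700 kWh × €0.122 = €85.40
Remaining 1330 kWh × €0.180 = €239.40
Energy charge = €419.80; + service €22.97 = €442.77

€442.77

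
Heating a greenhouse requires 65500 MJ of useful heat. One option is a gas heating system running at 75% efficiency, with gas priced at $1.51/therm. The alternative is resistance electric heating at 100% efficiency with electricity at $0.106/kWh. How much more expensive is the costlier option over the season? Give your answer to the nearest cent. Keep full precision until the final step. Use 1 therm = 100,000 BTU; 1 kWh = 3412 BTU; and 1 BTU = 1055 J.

Heat load = 65500 MJ = 65,500,000,000 J / 1055 = 62,085,308 BTU
Gas: input = 62,085,308 / 0.750 = 82,780,411 BTU = 827.8 therm → 827.8 × $1.51 = $1,249.98
Electric: 62,085,308 BTU / 3412 = 18,200 kWh → × $0.106 = $1,928.79
Difference = |$1,249.98 − $1,928.79| = $678.81

$678.81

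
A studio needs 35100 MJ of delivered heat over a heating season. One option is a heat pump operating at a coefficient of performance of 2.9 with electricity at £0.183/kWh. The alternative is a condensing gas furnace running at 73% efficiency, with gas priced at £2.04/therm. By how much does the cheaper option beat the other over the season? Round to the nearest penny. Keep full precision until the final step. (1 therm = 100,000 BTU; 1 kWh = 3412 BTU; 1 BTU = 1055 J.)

£314.42

Heat load = 35100 MJ = 35,100,000,000 J / 1055 = 33,270,142 BTU
Gas: input = 33,270,142 / 0.73 = 45,575,537 BTU = 455.8 therm → 455.8 × £2.04 = £929.74
Heat pump: 33,270,142 BTU / 3412 = 9,751 kWh heat; / 2.9 = 3,362 kWh in → × £0.183 = £615.32
Difference = |£929.74 − £615.32| = £314.42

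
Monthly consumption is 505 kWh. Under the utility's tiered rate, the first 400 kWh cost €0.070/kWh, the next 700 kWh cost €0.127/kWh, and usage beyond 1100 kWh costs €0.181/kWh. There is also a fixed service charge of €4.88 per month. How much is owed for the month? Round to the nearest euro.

€46

First 400 kWh × €0.070 = €28.00
Next 105 kWh × €0.127 = €13.34
Remaining tier: 0 kWh (not reached)
Energy charge = €41.34; + service €4.88 = €46.22 ≈ €46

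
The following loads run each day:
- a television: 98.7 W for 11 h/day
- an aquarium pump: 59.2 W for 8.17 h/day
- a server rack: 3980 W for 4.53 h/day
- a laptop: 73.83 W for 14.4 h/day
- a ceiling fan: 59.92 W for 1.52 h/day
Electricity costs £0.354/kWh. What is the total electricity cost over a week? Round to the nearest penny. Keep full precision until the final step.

television: 98.7 W × 11 h × 7 d = 7,600 Wh = 7.6 kWh
aquarium pump: 59.2 W × 8.17 h × 7 d = 3,386 Wh = 3.386 kWh
server rack: 3980 W × 4.53 h × 7 d = 126,206 Wh = 126.2 kWh
laptop: 73.83 W × 14.4 h × 7 d = 7,442 Wh = 7.442 kWh
ceiling fan: 59.92 W × 1.52 h × 7 d = 638 Wh = 0.6375 kWh
Total energy = 7.6 + 3.386 + 126.2 + 7.442 + 0.6375 = 145.3 kWh
Cost = 145.3 kWh × £0.354 = £51.43

£51.43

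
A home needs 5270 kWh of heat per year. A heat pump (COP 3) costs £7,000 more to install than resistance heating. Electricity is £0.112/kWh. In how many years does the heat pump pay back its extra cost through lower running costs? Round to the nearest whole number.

18 years

Resistance: 5270 kWh × £0.112 = £590.24/yr
Heat pump: 5270 / 3 = 1757 kWh in → × £0.112 = £196.75/yr
Annual savings = £393.49
Payback = £7,000 / £393.49 = 17.8 years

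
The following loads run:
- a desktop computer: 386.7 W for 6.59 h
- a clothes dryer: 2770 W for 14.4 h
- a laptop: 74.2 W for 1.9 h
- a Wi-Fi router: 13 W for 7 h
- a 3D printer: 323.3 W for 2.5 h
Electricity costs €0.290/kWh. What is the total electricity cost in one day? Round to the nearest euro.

desktop computer: 386.7 W × 6.59 h = 2,548 Wh = 2.548 kWh
clothes dryer: 2770 W × 14.4 h = 39,888 Wh = 39.89 kWh
laptop: 74.2 W × 1.9 h = 141 Wh = 0.141 kWh
Wi-Fi router: 13 W × 7 h = 91 Wh = 0.091 kWh
3D printer: 323.3 W × 2.5 h = 808 Wh = 0.8083 kWh
Total energy = 2.548 + 39.89 + 0.141 + 0.091 + 0.8083 = 43.48 kWh
Cost = 43.48 kWh × €0.290 = €12.61 ≈ €13

€13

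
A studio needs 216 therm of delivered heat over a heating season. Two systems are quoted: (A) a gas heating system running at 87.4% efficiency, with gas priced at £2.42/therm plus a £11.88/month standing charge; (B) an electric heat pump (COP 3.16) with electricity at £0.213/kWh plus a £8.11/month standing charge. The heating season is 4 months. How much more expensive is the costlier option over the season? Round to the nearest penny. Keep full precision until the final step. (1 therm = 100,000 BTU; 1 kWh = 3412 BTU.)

£186.44

Heat load = 216 therm × 100,000 = 21,600,000 BTU
Gas: input = 21,600,000 / 0.874 = 24,713,959 BTU = 247.1 therm → 247.1 × £2.42 = £598.08; + 4 × £11.88 standing = £645.60
Heat pump: 21,600,000 BTU / 3412 = 6,331 kWh heat; / 3.16 = 2,003 kWh in → × £0.213 = £426.71; + 4 × £8.11 standing = £459.15
Difference = |£645.60 − £459.15| = £186.44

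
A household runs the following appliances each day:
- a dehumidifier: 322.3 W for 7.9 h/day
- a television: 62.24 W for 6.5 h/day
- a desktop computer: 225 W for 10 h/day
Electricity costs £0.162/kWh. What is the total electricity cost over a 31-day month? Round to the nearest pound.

dehumidifier: 322.3 W × 7.9 h × 31 d = 78,931 Wh = 78.93 kWh
television: 62.24 W × 6.5 h × 31 d = 12,541 Wh = 12.54 kWh
desktop computer: 225 W × 10 h × 31 d = 69,750 Wh = 69.75 kWh
Total energy = 78.93 + 12.54 + 69.75 = 161.2 kWh
Cost = 161.2 kWh × £0.162 = £26.12 ≈ £26

£26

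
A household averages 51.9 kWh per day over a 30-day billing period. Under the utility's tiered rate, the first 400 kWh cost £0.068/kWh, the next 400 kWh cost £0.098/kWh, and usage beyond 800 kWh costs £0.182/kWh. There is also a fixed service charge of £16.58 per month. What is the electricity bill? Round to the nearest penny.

Usage = 51.9 kWh/day × 30 days = 1557 kWh
First 400 kWh × £0.068 = £27.20
Next 400 kWh × £0.098 = £39.20
Remaining 757 kWh × £0.182 = £137.77
Energy charge = £204.17; + service £16.58 = £220.75

£220.75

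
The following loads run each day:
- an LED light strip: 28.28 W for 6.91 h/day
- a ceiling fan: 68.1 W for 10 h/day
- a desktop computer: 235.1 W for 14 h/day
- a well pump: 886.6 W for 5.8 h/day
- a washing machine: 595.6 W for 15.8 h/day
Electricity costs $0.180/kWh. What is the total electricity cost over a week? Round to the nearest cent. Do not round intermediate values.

LED light strip: 28.28 W × 6.91 h × 7 d = 1,368 Wh = 1.368 kWh
ceiling fan: 68.1 W × 10 h × 7 d = 4,767 Wh = 4.767 kWh
desktop computer: 235.1 W × 14 h × 7 d = 23,040 Wh = 23.04 kWh
well pump: 886.6 W × 5.8 h × 7 d = 35,996 Wh = 36 kWh
washing machine: 595.6 W × 15.8 h × 7 d = 65,873 Wh = 65.87 kWh
Total energy = 1.368 + 4.767 + 23.04 + 36 + 65.87 = 131 kWh
Cost = 131 kWh × $0.180 = $23.59

$23.59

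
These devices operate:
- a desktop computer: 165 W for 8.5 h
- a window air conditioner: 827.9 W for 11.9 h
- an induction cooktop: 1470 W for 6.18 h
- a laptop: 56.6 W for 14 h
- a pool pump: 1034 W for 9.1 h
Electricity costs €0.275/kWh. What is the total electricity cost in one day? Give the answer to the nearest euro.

€8

desktop computer: 165 W × 8.5 h = 1,402 Wh = 1.403 kWh
window air conditioner: 827.9 W × 11.9 h = 9,852 Wh = 9.852 kWh
induction cooktop: 1470 W × 6.18 h = 9,085 Wh = 9.085 kWh
laptop: 56.6 W × 14 h = 792 Wh = 0.7924 kWh
pool pump: 1034 W × 9.1 h = 9,409 Wh = 9.409 kWh
Total energy = 1.403 + 9.852 + 9.085 + 0.7924 + 9.409 = 30.54 kWh
Cost = 30.54 kWh × €0.275 = €8.40 ≈ €8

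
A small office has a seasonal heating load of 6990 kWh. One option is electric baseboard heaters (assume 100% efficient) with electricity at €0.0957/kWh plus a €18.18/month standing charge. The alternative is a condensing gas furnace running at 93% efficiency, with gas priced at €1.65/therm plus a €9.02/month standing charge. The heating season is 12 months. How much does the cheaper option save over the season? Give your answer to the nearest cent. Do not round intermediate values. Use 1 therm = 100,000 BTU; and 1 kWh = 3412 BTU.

Heat load = 6990 kWh × 3412 = 23,849,880 BTU
Gas: input = 23,849,880 / 0.93 = 25,645,032 BTU = 256.5 therm → 256.5 × €1.65 = €423.14; + 12 × €9.02 standing = €531.38
Electric: 23,849,880 BTU / 3412 = 6,990 kWh → × €0.0957 = €668.94; + 12 × €18.18 standing = €887.10
Difference = |€531.38 − €887.10| = €355.72

€355.72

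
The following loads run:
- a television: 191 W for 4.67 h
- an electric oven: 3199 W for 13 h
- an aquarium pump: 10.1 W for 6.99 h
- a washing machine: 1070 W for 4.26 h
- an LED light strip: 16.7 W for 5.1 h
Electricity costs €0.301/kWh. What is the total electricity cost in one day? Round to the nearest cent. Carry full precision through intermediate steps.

€14.21

television: 191 W × 4.67 h = 892 Wh = 0.892 kWh
electric oven: 3199 W × 13 h = 41,587 Wh = 41.59 kWh
aquarium pump: 10.1 W × 6.99 h = 71 Wh = 0.0706 kWh
washing machine: 1070 W × 4.26 h = 4,558 Wh = 4.558 kWh
LED light strip: 16.7 W × 5.1 h = 85 Wh = 0.08517 kWh
Total energy = 0.892 + 41.59 + 0.0706 + 4.558 + 0.08517 = 47.19 kWh
Cost = 47.19 kWh × €0.301 = €14.21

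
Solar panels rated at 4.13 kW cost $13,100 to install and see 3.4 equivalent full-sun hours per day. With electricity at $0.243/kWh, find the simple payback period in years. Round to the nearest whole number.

11 years

Daily generation = 4.13 kW × 3.4 h = 14.04 kWh
Annual generation = 14.04 × 365 = 5125.3 kWh
Annual savings = 5125.3 × $0.243 = $1,245.46
Payback = $13,100 / $1,245.46 = 10.5 years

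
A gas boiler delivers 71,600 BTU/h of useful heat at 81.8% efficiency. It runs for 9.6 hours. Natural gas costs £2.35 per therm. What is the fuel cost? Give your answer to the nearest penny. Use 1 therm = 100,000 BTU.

£19.75

Heat delivered = 71,600 BTU/h × 9.6 h = 687,360 BTU
Gas input = 687,360 / 0.818 = 840,293 BTU
= 840,293 / 100,000 = 8.403 therm
Cost = 8.403 × £2.35/therm = £19.75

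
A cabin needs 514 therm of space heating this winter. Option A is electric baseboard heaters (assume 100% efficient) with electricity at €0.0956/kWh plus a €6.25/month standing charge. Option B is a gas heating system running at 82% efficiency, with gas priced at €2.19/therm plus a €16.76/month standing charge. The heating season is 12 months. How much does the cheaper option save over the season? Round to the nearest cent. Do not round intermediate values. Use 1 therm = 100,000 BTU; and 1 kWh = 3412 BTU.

Heat load = 514 therm × 100,000 = 51,400,000 BTU
Gas: input = 51,400,000 / 0.82 = 62,682,927 BTU = 626.8 therm → 626.8 × €2.19 = €1,372.76; + 12 × €16.76 standing = €1,573.88
Electric: 51,400,000 BTU / 3412 = 15,060 kWh → × €0.0956 = €1,440.16; + 12 × €6.25 standing = €1,515.16
Difference = |€1,573.88 − €1,515.16| = €58.71

€58.71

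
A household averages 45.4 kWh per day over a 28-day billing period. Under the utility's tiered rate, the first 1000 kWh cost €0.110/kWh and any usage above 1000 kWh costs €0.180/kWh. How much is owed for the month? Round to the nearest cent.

Usage = 45.4 kWh/day × 28 days = 1271.2 kWh
First 1000 kWh × €0.110 = €110.00
Remaining 271.2 kWh × €0.180 = €48.82
Total = €158.82

€158.82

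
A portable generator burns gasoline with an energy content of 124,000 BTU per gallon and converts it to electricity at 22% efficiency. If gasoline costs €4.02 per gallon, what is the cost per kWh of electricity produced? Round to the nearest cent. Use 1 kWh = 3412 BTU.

Electrical output per gallon = 124,000 BTU × 0.22 / 3412 BTU/kWh = 7.995 kWh
Cost per kWh = €4.02 / 7.995 kWh = €0.503

€0.50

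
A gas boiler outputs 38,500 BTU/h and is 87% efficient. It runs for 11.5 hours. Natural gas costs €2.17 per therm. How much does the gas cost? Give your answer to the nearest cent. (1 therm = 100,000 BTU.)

€11.04

Heat delivered = 38,500 BTU/h × 11.5 h = 442,750 BTU
Gas input = 442,750 / 0.87 = 508,908 BTU
= 508,908 / 100,000 = 5.089 therm
Cost = 5.089 × €2.17/therm = €11.04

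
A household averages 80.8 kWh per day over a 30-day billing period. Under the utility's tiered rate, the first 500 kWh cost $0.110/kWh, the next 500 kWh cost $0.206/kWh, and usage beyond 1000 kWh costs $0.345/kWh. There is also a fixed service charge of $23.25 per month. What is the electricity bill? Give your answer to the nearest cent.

$672.53

Usage = 80.8 kWh/day × 30 days = 2424 kWh
First 500 kWh × $0.110 = $55.00
Next 500 kWh × $0.206 = $103.00
Remaining 1424 kWh × $0.345 = $491.28
Energy charge = $649.28; + service $23.25 = $672.53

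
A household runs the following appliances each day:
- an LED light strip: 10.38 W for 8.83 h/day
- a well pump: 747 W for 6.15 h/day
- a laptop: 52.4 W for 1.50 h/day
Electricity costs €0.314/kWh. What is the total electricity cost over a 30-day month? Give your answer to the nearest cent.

LED light strip: 10.38 W × 8.83 h × 30 d = 2,750 Wh = 2.75 kWh
well pump: 747 W × 6.15 h × 30 d = 137,822 Wh = 137.8 kWh
laptop: 52.4 W × 1.50 h × 30 d = 2,358 Wh = 2.358 kWh
Total energy = 2.75 + 137.8 + 2.358 = 142.9 kWh
Cost = 142.9 kWh × €0.314 = €44.88

€44.88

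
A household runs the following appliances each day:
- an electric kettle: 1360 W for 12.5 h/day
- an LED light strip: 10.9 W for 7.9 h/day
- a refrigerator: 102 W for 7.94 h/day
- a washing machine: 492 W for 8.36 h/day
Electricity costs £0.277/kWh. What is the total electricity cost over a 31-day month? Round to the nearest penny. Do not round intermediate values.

£188.99

electric kettle: 1360 W × 12.5 h × 31 d = 527,000 Wh = 527 kWh
LED light strip: 10.9 W × 7.9 h × 31 d = 2,669 Wh = 2.669 kWh
refrigerator: 102 W × 7.94 h × 31 d = 25,106 Wh = 25.11 kWh
washing machine: 492 W × 8.36 h × 31 d = 127,507 Wh = 127.5 kWh
Total energy = 527 + 2.669 + 25.11 + 127.5 = 682.3 kWh
Cost = 682.3 kWh × £0.277 = £188.99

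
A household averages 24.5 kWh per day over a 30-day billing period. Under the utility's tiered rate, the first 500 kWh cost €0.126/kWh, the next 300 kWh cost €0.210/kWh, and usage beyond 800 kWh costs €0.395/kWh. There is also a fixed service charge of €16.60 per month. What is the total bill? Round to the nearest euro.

Usage = 24.5 kWh/day × 30 days = 735 kWh
First 500 kWh × €0.126 = €63.00
Next 235 kWh × €0.210 = €49.35
Remaining tier: 0 kWh (not reached)
Energy charge = €112.35; + service €16.60 = €128.95 ≈ €129

€129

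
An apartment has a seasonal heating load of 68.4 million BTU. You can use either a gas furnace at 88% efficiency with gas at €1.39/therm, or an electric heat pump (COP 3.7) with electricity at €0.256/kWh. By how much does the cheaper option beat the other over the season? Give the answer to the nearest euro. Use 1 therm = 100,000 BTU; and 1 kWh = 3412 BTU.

€307

Heat load = 68.4 × 10⁶ BTU = 68,400,000 BTU
Gas: input = 68,400,000 / 0.88 = 77,727,273 BTU = 777.3 therm → 777.3 × €1.39 = €1,080.41
Heat pump: 68,400,000 BTU / 3412 = 20,050 kWh heat; / 3.7 = 5,418 kWh in → × €0.256 = €1,387.03
Difference = |€1,080.41 − €1,387.03| = €306.62 ≈ €307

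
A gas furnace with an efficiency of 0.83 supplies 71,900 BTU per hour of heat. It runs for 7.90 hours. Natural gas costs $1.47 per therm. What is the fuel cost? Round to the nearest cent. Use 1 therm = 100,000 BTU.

Heat delivered = 71,900 BTU/h × 7.90 h = 568,010 BTU
Gas input = 568,010 / 0.83 = 684,349 BTU
= 684,349 / 100,000 = 6.843 therm
Cost = 6.843 × $1.47/therm = $10.06

$10.06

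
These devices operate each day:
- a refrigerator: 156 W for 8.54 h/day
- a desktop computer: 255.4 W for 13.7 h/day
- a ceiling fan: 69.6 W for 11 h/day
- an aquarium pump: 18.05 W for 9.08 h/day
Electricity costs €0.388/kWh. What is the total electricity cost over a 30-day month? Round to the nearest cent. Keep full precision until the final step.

€67.05

refrigerator: 156 W × 8.54 h × 30 d = 39,967 Wh = 39.97 kWh
desktop computer: 255.4 W × 13.7 h × 30 d = 104,969 Wh = 105 kWh
ceiling fan: 69.6 W × 11 h × 30 d = 22,968 Wh = 22.97 kWh
aquarium pump: 18.05 W × 9.08 h × 30 d = 4,917 Wh = 4.917 kWh
Total energy = 39.97 + 105 + 22.97 + 4.917 = 172.8 kWh
Cost = 172.8 kWh × €0.388 = €67.05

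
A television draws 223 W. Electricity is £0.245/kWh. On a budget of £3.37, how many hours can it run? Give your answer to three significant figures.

61.7 h

Energy budget = £3.37 / £0.245 per kWh = 13.76 kWh = 13,755 Wh
Runtime = 13,755 Wh / 223 W = 61.68 h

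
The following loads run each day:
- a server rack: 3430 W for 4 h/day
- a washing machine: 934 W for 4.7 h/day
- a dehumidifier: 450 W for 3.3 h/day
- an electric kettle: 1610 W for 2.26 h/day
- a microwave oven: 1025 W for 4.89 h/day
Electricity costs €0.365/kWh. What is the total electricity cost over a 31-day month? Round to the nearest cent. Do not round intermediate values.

€319.60

server rack: 3430 W × 4 h × 31 d = 425,320 Wh = 425.3 kWh
washing machine: 934 W × 4.7 h × 31 d = 136,084 Wh = 136.1 kWh
dehumidifier: 450 W × 3.3 h × 31 d = 46,035 Wh = 46.03 kWh
electric kettle: 1610 W × 2.26 h × 31 d = 112,797 Wh = 112.8 kWh
microwave oven: 1025 W × 4.89 h × 31 d = 155,380 Wh = 155.4 kWh
Total energy = 425.3 + 136.1 + 46.03 + 112.8 + 155.4 = 875.6 kWh
Cost = 875.6 kWh × €0.365 = €319.60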